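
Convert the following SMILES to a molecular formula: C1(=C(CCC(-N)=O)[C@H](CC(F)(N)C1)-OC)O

C10H17FN2O3

Heavy atoms from the SMILES: 10 C, 1 F, 2 N, 3 O.
Implicit hydrogens by atom environment:
  4 × C: 2 H each → 8
  4 × C: no H
  2 × N: 2 H each → 4
  2 × O: no H
  1 × C: 3 H
  1 × C: 1 H
  1 × F: no H
  1 × O: 1 H
  Total hydrogens = 17.
Molecular formula: C10H17FN2O3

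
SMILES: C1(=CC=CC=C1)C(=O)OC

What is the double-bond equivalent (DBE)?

5

Molecular formula from the SMILES: C8H8O2.
DoU = (2C + 2 + N − H − X)/2 = (2·8 + 2 + 0 − 8 − 0)/2 = 10/2 = 5.
(Structurally: 1 ring(s) + 4 π bond(s) = 5.)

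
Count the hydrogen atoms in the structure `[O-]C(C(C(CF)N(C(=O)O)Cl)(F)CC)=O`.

Hydrogens are implicit in SMILES; fill each atom to its normal valence:
  3 × C: no H
  2 × C: 2 H each → 4
  2 × F: no H
  2 × O: no H
  1 × C: 3 H
  1 × C: 1 H
  1 × Cl: no H
  1 × N: no H
  1 × O: 1 H
  1 × O (charge -1): no H
  Total hydrogens = 9.

9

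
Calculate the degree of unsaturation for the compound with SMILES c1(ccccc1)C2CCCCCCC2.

5

Molecular formula from the SMILES: C14H20.
DoU = (2C + 2 + N − H − X)/2 = (2·14 + 2 + 0 − 20 − 0)/2 = 10/2 = 5.
(Structurally: 2 ring(s) + 3 π bond(s) = 5.)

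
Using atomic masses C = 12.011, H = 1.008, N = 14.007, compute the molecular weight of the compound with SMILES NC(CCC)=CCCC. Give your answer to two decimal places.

127.23

Molecular formula: C8H17N.
M = 8×12.011 + 17×1.008 + 1×14.007 = 127.23 g/mol.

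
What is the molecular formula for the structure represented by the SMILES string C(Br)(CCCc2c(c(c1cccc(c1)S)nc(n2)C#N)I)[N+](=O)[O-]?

Heavy atoms from the SMILES: 1 Br, 15 C, 1 I, 4 N, 2 O, 1 S.
Implicit hydrogens by atom environment:
  6 × C (aromatic): no H
  4 × C (aromatic): 1 H each → 4
  3 × C: 2 H each → 6
  2 × N (aromatic): no H
  1 × Br: no H
  1 × C: 1 H
  1 × C: no H
  1 × I: no H
  1 × N: no H
  1 × N (charge +1): no H
  1 × O: no H
  1 × O (charge -1): no H
  1 × S: 1 H
  Total hydrogens = 12.
Molecular formula: C15H12BrIN4O2S

C15H12BrIN4O2S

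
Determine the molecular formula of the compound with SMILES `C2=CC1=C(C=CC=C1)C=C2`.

Heavy atoms from the SMILES: 10 C.
Implicit hydrogens by atom environment:
  8 × C (aromatic): 1 H each → 8
  2 × C (aromatic): no H
  Total hydrogens = 8.
Molecular formula: C10H8

C10H8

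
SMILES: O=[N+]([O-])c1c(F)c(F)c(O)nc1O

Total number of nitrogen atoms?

The symbol for nitrogen appears 2 times in the SMILES.

2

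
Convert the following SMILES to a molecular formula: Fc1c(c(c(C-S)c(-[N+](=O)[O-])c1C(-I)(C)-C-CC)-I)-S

C12H14FI2NO2S2

Heavy atoms from the SMILES: 12 C, 1 F, 2 I, 1 N, 2 O, 2 S.
Implicit hydrogens by atom environment:
  6 × C (aromatic): no H
  3 × C: 2 H each → 6
  2 × C: 3 H each → 6
  2 × I: no H
  2 × S: 1 H each → 2
  1 × C: no H
  1 × F: no H
  1 × N (charge +1): no H
  1 × O: no H
  1 × O (charge -1): no H
  Total hydrogens = 14.
Molecular formula: C12H14FI2NO2S2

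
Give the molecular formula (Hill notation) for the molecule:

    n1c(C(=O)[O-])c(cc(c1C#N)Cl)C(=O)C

Heavy atoms from the SMILES: 9 C, 1 Cl, 2 N, 3 O.
Implicit hydrogens by atom environment:
  4 × C (aromatic): no H
  3 × C: no H
  2 × O: no H
  1 × C: 3 H
  1 × C (aromatic): 1 H
  1 × Cl: no H
  1 × N (aromatic): no H
  1 × N: no H
  1 × O (charge -1): no H
  Total hydrogens = 4.
Net charge -1.
Molecular formula: C9H4ClN2O3-

C9H4ClN2O3-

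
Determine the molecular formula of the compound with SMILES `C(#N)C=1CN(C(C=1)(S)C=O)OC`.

Heavy atoms from the SMILES: 7 C, 2 N, 2 O, 1 S.
Implicit hydrogens by atom environment:
  3 × C: no H
  2 × C: 1 H each → 2
  2 × N: no H
  2 × O: no H
  1 × C: 3 H
  1 × C: 2 H
  1 × S: 1 H
  Total hydrogens = 8.
Molecular formula: C7H8N2O2S

C7H8N2O2S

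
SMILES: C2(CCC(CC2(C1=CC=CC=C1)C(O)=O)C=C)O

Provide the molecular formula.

C15H18O3

Heavy atoms from the SMILES: 15 C, 3 O.
Implicit hydrogens by atom environment:
  5 × C (aromatic): 1 H each → 5
  4 × C: 2 H each → 8
  3 × C: 1 H each → 3
  2 × C: no H
  2 × O: 1 H each → 2
  1 × C (aromatic): no H
  1 × O: no H
  Total hydrogens = 18.
Molecular formula: C15H18O3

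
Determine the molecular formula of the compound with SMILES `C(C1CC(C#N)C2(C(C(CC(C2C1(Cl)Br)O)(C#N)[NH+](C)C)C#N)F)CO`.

Heavy atoms from the SMILES: 1 Br, 17 C, 1 Cl, 1 F, 4 N, 2 O.
Implicit hydrogens by atom environment:
  6 × C: no H
  5 × C: 1 H each → 5
  4 × C: 2 H each → 8
  3 × N: no H
  2 × C: 3 H each → 6
  2 × O: 1 H each → 2
  1 × Br: no H
  1 × Cl: no H
  1 × F: no H
  1 × N (charge +1): 1 H
  Total hydrogens = 22.
Net charge +1.
Molecular formula: C17H22BrClFN4O2+

C17H22BrClFN4O2+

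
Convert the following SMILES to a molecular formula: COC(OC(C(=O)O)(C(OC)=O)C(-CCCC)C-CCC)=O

C15H26O7

Heavy atoms from the SMILES: 15 C, 7 O.
Implicit hydrogens by atom environment:
  6 × C: 2 H each → 12
  6 × O: no H
  4 × C: 3 H each → 12
  4 × C: no H
  1 × C: 1 H
  1 × O: 1 H
  Total hydrogens = 26.
Molecular formula: C15H26O7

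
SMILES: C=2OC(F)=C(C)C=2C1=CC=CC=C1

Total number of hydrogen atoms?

9

Hydrogens are implicit in SMILES; fill each atom to its normal valence:
  6 × C (aromatic): 1 H each → 6
  4 × C (aromatic): no H
  1 × C: 3 H
  1 × F: no H
  1 × O (aromatic): no H
  Total hydrogens = 9.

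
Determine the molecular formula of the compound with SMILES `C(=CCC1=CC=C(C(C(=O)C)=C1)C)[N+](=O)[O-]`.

C12H13NO3

Heavy atoms from the SMILES: 12 C, 1 N, 3 O.
Implicit hydrogens by atom environment:
  3 × C (aromatic): 1 H each → 3
  3 × C (aromatic): no H
  2 × C: 3 H each → 6
  2 × C: 1 H each → 2
  2 × O: no H
  1 × C: 2 H
  1 × C: no H
  1 × N (charge +1): no H
  1 × O (charge -1): no H
  Total hydrogens = 13.
Molecular formula: C12H13NO3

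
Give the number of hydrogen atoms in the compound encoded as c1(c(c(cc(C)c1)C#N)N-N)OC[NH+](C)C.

17

Hydrogens are implicit in SMILES; fill each atom to its normal valence:
  4 × C (aromatic): no H
  3 × C: 3 H each → 9
  2 × C (aromatic): 1 H each → 2
  1 × C: 2 H
  1 × C: no H
  1 × N: 2 H
  1 × N: 1 H
  1 × N (charge +1): 1 H
  1 × N: no H
  1 × O: no H
  Total hydrogens = 17.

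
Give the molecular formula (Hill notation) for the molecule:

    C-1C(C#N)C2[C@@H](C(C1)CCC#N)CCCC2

C14H20N2

Heavy atoms from the SMILES: 14 C, 2 N.
Implicit hydrogens by atom environment:
  8 × C: 2 H each → 16
  4 × C: 1 H each → 4
  2 × C: no H
  2 × N: no H
  Total hydrogens = 20.
Molecular formula: C14H20N2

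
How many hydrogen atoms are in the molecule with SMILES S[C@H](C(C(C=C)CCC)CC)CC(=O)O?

Hydrogens are implicit in SMILES; fill each atom to its normal valence:
  5 × C: 2 H each → 10
  4 × C: 1 H each → 4
  2 × C: 3 H each → 6
  1 × C: no H
  1 × O: 1 H
  1 × O: no H
  1 × S: 1 H
  Total hydrogens = 22.

22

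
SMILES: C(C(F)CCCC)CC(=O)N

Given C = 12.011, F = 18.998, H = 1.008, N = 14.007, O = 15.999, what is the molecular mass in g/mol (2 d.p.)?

161.22

Molecular formula: C8H16FNO.
M = 8×12.011 + 1×18.998 + 16×1.008 + 1×14.007 + 1×15.999 = 161.22 g/mol.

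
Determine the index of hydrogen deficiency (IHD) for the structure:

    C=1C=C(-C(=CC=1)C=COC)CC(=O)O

Molecular formula from the SMILES: C11H12O3.
DoU = (2C + 2 + N − H − X)/2 = (2·11 + 2 + 0 − 12 − 0)/2 = 12/2 = 6.
(Structurally: 1 ring(s) + 5 π bond(s) = 6.)

6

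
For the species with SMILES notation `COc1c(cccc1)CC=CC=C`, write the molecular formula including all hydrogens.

Heavy atoms from the SMILES: 12 C, 1 O.
Implicit hydrogens by atom environment:
  4 × C (aromatic): 1 H each → 4
  3 × C: 1 H each → 3
  2 × C: 2 H each → 4
  2 × C (aromatic): no H
  1 × C: 3 H
  1 × O: no H
  Total hydrogens = 14.
Molecular formula: C12H14O

C12H14O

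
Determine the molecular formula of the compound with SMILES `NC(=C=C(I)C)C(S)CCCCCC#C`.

Heavy atoms from the SMILES: 12 C, 1 I, 1 N, 1 S.
Implicit hydrogens by atom environment:
  5 × C: 2 H each → 10
  4 × C: no H
  2 × C: 1 H each → 2
  1 × C: 3 H
  1 × I: no H
  1 × N: 2 H
  1 × S: 1 H
  Total hydrogens = 18.
Molecular formula: C12H18INS

C12H18INS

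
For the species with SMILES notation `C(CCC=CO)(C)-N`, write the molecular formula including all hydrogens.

C6H13NO

Heavy atoms from the SMILES: 6 C, 1 N, 1 O.
Implicit hydrogens by atom environment:
  3 × C: 1 H each → 3
  2 × C: 2 H each → 4
  1 × C: 3 H
  1 × N: 2 H
  1 × O: 1 H
  Total hydrogens = 13.
Molecular formula: C6H13NO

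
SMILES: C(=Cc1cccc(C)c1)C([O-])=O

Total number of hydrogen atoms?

Hydrogens are implicit in SMILES; fill each atom to its normal valence:
  4 × C (aromatic): 1 H each → 4
  2 × C: 1 H each → 2
  2 × C (aromatic): no H
  1 × C: 3 H
  1 × C: no H
  1 × O: no H
  1 × O (charge -1): no H
  Total hydrogens = 9.

9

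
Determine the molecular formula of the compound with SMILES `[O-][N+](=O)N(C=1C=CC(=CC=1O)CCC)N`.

C9H13N3O3

Heavy atoms from the SMILES: 9 C, 3 N, 3 O.
Implicit hydrogens by atom environment:
  3 × C (aromatic): 1 H each → 3
  3 × C (aromatic): no H
  2 × C: 2 H each → 4
  1 × C: 3 H
  1 × N: 2 H
  1 × N: no H
  1 × N (charge +1): no H
  1 × O: 1 H
  1 × O: no H
  1 × O (charge -1): no H
  Total hydrogens = 13.
Molecular formula: C9H13N3O3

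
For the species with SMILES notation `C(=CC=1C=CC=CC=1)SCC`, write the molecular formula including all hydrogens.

C10H12S

Heavy atoms from the SMILES: 10 C, 1 S.
Implicit hydrogens by atom environment:
  5 × C (aromatic): 1 H each → 5
  2 × C: 1 H each → 2
  1 × C: 3 H
  1 × C: 2 H
  1 × C (aromatic): no H
  1 × S: no H
  Total hydrogens = 12.
Molecular formula: C10H12S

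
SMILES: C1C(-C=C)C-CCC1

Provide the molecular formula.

C8H14

Heavy atoms from the SMILES: 8 C.
Implicit hydrogens by atom environment:
  6 × C: 2 H each → 12
  2 × C: 1 H each → 2
  Total hydrogens = 14.
Molecular formula: C8H14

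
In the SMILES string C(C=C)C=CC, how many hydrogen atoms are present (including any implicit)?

Hydrogens are implicit in SMILES; fill each atom to its normal valence:
  3 × C: 1 H each → 3
  2 × C: 2 H each → 4
  1 × C: 3 H
  Total hydrogens = 10.

10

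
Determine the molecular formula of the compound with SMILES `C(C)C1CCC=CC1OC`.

C9H16O

Heavy atoms from the SMILES: 9 C, 1 O.
Implicit hydrogens by atom environment:
  4 × C: 1 H each → 4
  3 × C: 2 H each → 6
  2 × C: 3 H each → 6
  1 × O: no H
  Total hydrogens = 16.
Molecular formula: C9H16O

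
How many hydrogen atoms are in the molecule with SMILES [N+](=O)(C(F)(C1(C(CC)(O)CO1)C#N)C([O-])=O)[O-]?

8

Hydrogens are implicit in SMILES; fill each atom to its normal valence:
  5 × C: no H
  3 × O: no H
  2 × C: 2 H each → 4
  2 × O (charge -1): no H
  1 × C: 3 H
  1 × F: no H
  1 × N: no H
  1 × N (charge +1): no H
  1 × O: 1 H
  Total hydrogens = 8.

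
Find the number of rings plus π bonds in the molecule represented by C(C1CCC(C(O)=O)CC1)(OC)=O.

3

Molecular formula from the SMILES: C9H14O4.
DoU = (2C + 2 + N − H − X)/2 = (2·9 + 2 + 0 − 14 − 0)/2 = 6/2 = 3.
(Structurally: 1 ring(s) + 2 π bond(s) = 3.)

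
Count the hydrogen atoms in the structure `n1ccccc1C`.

Hydrogens are implicit in SMILES; fill each atom to its normal valence:
  4 × C (aromatic): 1 H each → 4
  1 × C: 3 H
  1 × C (aromatic): no H
  1 × N (aromatic): no H
  Total hydrogens = 7.

7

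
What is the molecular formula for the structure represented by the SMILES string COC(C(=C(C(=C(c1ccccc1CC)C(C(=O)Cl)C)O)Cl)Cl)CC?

C19H23Cl3O3

Heavy atoms from the SMILES: 19 C, 3 Cl, 3 O.
Implicit hydrogens by atom environment:
  5 × C: no H
  4 × C: 3 H each → 12
  4 × C (aromatic): 1 H each → 4
  3 × Cl: no H
  2 × C: 2 H each → 4
  2 × C: 1 H each → 2
  2 × C (aromatic): no H
  2 × O: no H
  1 × O: 1 H
  Total hydrogens = 23.
Molecular formula: C19H23Cl3O3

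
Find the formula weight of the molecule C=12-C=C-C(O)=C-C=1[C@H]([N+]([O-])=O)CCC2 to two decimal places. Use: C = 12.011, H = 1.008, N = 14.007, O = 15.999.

Molecular formula: C10H11NO3.
M = 10×12.011 + 11×1.008 + 1×14.007 + 3×15.999 = 193.20 g/mol.

193.20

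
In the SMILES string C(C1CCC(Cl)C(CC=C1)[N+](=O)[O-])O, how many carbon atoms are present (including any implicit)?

The symbol for carbon appears 9 times in the SMILES. (Cl is a single chlorine, not C + l.)

9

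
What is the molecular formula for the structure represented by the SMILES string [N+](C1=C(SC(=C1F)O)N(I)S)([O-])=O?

Heavy atoms from the SMILES: 4 C, 1 F, 1 I, 2 N, 3 O, 2 S.
Implicit hydrogens by atom environment:
  4 × C (aromatic): no H
  1 × F: no H
  1 × I: no H
  1 × N (charge +1): no H
  1 × N: no H
  1 × O: 1 H
  1 × O: no H
  1 × O (charge -1): no H
  1 × S: 1 H
  1 × S (aromatic): no H
  Total hydrogens = 2.
Molecular formula: C4H2FIN2O3S2

C4H2FIN2O3S2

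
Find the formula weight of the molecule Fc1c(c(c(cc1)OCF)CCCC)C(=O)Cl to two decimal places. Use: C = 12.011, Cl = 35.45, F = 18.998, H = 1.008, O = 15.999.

Molecular formula: C12H13ClF2O2.
M = 12×12.011 + 1×35.45 + 2×18.998 + 13×1.008 + 2×15.999 = 262.68 g/mol.

262.68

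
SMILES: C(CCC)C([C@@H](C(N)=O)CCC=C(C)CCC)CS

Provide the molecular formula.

C16H31NOS

Heavy atoms from the SMILES: 16 C, 1 N, 1 O, 1 S.
Implicit hydrogens by atom environment:
  8 × C: 2 H each → 16
  3 × C: 3 H each → 9
  3 × C: 1 H each → 3
  2 × C: no H
  1 × N: 2 H
  1 × O: no H
  1 × S: 1 H
  Total hydrogens = 31.
Molecular formula: C16H31NOS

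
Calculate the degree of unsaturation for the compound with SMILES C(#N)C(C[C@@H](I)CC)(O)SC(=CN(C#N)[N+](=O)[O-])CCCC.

Molecular formula from the SMILES: C13H19IN4O3S.
DoU = (2C + 2 + N − H − X)/2 = (2·13 + 2 + 4 − 19 − 1)/2 = 12/2 = 6.
(Structurally: 0 ring(s) + 6 π bond(s) = 6.)

6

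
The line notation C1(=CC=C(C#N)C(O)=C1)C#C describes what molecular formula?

C9H5NO

Heavy atoms from the SMILES: 9 C, 1 N, 1 O.
Implicit hydrogens by atom environment:
  3 × C (aromatic): 1 H each → 3
  3 × C (aromatic): no H
  2 × C: no H
  1 × C: 1 H
  1 × N: no H
  1 × O: 1 H
  Total hydrogens = 5.
Molecular formula: C9H5NO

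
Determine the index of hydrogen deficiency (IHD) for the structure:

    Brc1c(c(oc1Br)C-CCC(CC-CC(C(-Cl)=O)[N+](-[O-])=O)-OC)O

Molecular formula from the SMILES: C14H18Br2ClNO6.
DoU = (2C + 2 + N − H − X)/2 = (2·14 + 2 + 1 − 18 − 3)/2 = 10/2 = 5.
(Structurally: 1 ring(s) + 4 π bond(s) = 5.)

5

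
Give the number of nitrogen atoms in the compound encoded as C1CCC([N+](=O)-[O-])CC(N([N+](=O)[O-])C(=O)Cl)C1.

The symbol for nitrogen appears 3 times in the SMILES.

3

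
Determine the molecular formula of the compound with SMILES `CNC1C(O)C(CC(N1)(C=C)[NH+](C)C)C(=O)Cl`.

C11H21ClN3O2+

Heavy atoms from the SMILES: 11 C, 1 Cl, 3 N, 2 O.
Implicit hydrogens by atom environment:
  4 × C: 1 H each → 4
  3 × C: 3 H each → 9
  2 × C: 2 H each → 4
  2 × C: no H
  2 × N: 1 H each → 2
  1 × Cl: no H
  1 × N (charge +1): 1 H
  1 × O: 1 H
  1 × O: no H
  Total hydrogens = 21.
Net charge +1.
Molecular formula: C11H21ClN3O2+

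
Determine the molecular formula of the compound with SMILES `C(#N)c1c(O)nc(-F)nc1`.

Heavy atoms from the SMILES: 5 C, 1 F, 3 N, 1 O.
Implicit hydrogens by atom environment:
  3 × C (aromatic): no H
  2 × N (aromatic): no H
  1 × C (aromatic): 1 H
  1 × C: no H
  1 × F: no H
  1 × N: no H
  1 × O: 1 H
  Total hydrogens = 2.
Molecular formula: C5H2FN3O

C5H2FN3O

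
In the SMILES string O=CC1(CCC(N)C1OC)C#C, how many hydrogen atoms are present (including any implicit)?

13

Hydrogens are implicit in SMILES; fill each atom to its normal valence:
  4 × C: 1 H each → 4
  2 × C: 2 H each → 4
  2 × C: no H
  2 × O: no H
  1 × C: 3 H
  1 × N: 2 H
  Total hydrogens = 13.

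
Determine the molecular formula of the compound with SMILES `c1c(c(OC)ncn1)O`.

Heavy atoms from the SMILES: 5 C, 2 N, 2 O.
Implicit hydrogens by atom environment:
  2 × C (aromatic): 1 H each → 2
  2 × C (aromatic): no H
  2 × N (aromatic): no H
  1 × C: 3 H
  1 × O: 1 H
  1 × O: no H
  Total hydrogens = 6.
Molecular formula: C5H6N2O2

C5H6N2O2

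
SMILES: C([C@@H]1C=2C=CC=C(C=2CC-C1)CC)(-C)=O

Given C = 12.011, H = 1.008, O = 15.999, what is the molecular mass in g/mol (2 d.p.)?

202.30

Molecular formula: C14H18O.
M = 14×12.011 + 18×1.008 + 1×15.999 = 202.30 g/mol.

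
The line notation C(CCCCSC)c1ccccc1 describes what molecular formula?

Heavy atoms from the SMILES: 12 C, 1 S.
Implicit hydrogens by atom environment:
  5 × C: 2 H each → 10
  5 × C (aromatic): 1 H each → 5
  1 × C: 3 H
  1 × C (aromatic): no H
  1 × S: no H
  Total hydrogens = 18.
Molecular formula: C12H18S

C12H18S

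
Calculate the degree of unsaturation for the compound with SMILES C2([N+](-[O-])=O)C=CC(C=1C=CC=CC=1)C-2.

Molecular formula from the SMILES: C11H11NO2.
DoU = (2C + 2 + N − H − X)/2 = (2·11 + 2 + 1 − 11 − 0)/2 = 14/2 = 7.
(Structurally: 2 ring(s) + 5 π bond(s) = 7.)

7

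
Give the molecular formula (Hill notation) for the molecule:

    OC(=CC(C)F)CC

Heavy atoms from the SMILES: 6 C, 1 F, 1 O.
Implicit hydrogens by atom environment:
  2 × C: 3 H each → 6
  2 × C: 1 H each → 2
  1 × C: 2 H
  1 × C: no H
  1 × F: no H
  1 × O: 1 H
  Total hydrogens = 11.
Molecular formula: C6H11FO

C6H11FO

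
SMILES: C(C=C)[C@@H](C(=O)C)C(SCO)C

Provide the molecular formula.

C9H16O2S

Heavy atoms from the SMILES: 9 C, 2 O, 1 S.
Implicit hydrogens by atom environment:
  3 × C: 2 H each → 6
  3 × C: 1 H each → 3
  2 × C: 3 H each → 6
  1 × C: no H
  1 × O: 1 H
  1 × O: no H
  1 × S: no H
  Total hydrogens = 16.
Molecular formula: C9H16O2S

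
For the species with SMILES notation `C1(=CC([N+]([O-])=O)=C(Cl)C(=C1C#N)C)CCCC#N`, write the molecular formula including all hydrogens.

C12H10ClN3O2

Heavy atoms from the SMILES: 12 C, 1 Cl, 3 N, 2 O.
Implicit hydrogens by atom environment:
  5 × C (aromatic): no H
  3 × C: 2 H each → 6
  2 × C: no H
  2 × N: no H
  1 × C: 3 H
  1 × C (aromatic): 1 H
  1 × Cl: no H
  1 × N (charge +1): no H
  1 × O: no H
  1 × O (charge -1): no H
  Total hydrogens = 10.
Molecular formula: C12H10ClN3O2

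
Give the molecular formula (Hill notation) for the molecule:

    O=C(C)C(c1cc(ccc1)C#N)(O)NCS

C11H12N2O2S

Heavy atoms from the SMILES: 11 C, 2 N, 2 O, 1 S.
Implicit hydrogens by atom environment:
  4 × C (aromatic): 1 H each → 4
  3 × C: no H
  2 × C (aromatic): no H
  1 × C: 3 H
  1 × C: 2 H
  1 × N: 1 H
  1 × N: no H
  1 × O: 1 H
  1 × O: no H
  1 × S: 1 H
  Total hydrogens = 12.
Molecular formula: C11H12N2O2S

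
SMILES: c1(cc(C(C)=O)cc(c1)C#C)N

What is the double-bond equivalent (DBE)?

7

Molecular formula from the SMILES: C10H9NO.
DoU = (2C + 2 + N − H − X)/2 = (2·10 + 2 + 1 − 9 − 0)/2 = 14/2 = 7.
(Structurally: 1 ring(s) + 6 π bond(s) = 7.)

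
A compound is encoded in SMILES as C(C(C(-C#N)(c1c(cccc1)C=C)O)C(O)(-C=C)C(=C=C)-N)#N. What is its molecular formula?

Heavy atoms from the SMILES: 18 C, 3 N, 2 O.
Implicit hydrogens by atom environment:
  6 × C: no H
  4 × C (aromatic): 1 H each → 4
  3 × C: 2 H each → 6
  3 × C: 1 H each → 3
  2 × C (aromatic): no H
  2 × N: no H
  2 × O: 1 H each → 2
  1 × N: 2 H
  Total hydrogens = 17.
Molecular formula: C18H17N3O2

C18H17N3O2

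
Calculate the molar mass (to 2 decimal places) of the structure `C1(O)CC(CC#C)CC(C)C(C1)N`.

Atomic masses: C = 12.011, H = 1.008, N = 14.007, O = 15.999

181.28

Molecular formula: C11H19NO.
M = 11×12.011 + 19×1.008 + 1×14.007 + 1×15.999 = 181.28 g/mol.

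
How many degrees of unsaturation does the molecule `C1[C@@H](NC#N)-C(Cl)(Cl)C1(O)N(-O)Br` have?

Molecular formula from the SMILES: C5H6BrCl2N3O2.
DoU = (2C + 2 + N − H − X)/2 = (2·5 + 2 + 3 − 6 − 3)/2 = 6/2 = 3.
(Structurally: 1 ring(s) + 2 π bond(s) = 3.)

3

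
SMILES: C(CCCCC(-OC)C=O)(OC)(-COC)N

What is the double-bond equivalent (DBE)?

1

Molecular formula from the SMILES: C11H23NO4.
DoU = (2C + 2 + N − H − X)/2 = (2·11 + 2 + 1 − 23 − 0)/2 = 2/2 = 1.
(Structurally: 0 ring(s) + 1 π bond(s) = 1.)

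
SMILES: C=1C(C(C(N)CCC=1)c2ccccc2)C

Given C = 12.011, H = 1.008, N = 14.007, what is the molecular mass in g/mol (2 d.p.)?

201.31

Molecular formula: C14H19N.
M = 14×12.011 + 19×1.008 + 1×14.007 = 201.31 g/mol.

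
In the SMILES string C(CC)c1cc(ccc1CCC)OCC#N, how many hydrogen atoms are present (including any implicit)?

Hydrogens are implicit in SMILES; fill each atom to its normal valence:
  5 × C: 2 H each → 10
  3 × C (aromatic): 1 H each → 3
  3 × C (aromatic): no H
  2 × C: 3 H each → 6
  1 × C: no H
  1 × N: no H
  1 × O: no H
  Total hydrogens = 19.

19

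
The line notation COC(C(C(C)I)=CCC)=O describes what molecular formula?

Heavy atoms from the SMILES: 8 C, 1 I, 2 O.
Implicit hydrogens by atom environment:
  3 × C: 3 H each → 9
  2 × C: 1 H each → 2
  2 × C: no H
  2 × O: no H
  1 × C: 2 H
  1 × I: no H
  Total hydrogens = 13.
Molecular formula: C8H13IO2

C8H13IO2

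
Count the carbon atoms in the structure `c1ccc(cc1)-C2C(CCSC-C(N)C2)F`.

13

The symbol for carbon appears 13 times in the SMILES. Lowercase c denotes aromatic carbon and counts toward C.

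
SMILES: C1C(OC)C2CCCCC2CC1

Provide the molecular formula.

C11H20O

Heavy atoms from the SMILES: 11 C, 1 O.
Implicit hydrogens by atom environment:
  7 × C: 2 H each → 14
  3 × C: 1 H each → 3
  1 × C: 3 H
  1 × O: no H
  Total hydrogens = 20.
Molecular formula: C11H20O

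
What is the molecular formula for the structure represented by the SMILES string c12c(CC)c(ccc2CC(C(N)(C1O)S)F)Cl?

C12H15ClFNOS

Heavy atoms from the SMILES: 12 C, 1 Cl, 1 F, 1 N, 1 O, 1 S.
Implicit hydrogens by atom environment:
  4 × C (aromatic): no H
  2 × C: 2 H each → 4
  2 × C (aromatic): 1 H each → 2
  2 × C: 1 H each → 2
  1 × C: 3 H
  1 × C: no H
  1 × Cl: no H
  1 × F: no H
  1 × N: 2 H
  1 × O: 1 H
  1 × S: 1 H
  Total hydrogens = 15.
Molecular formula: C12H15ClFNOS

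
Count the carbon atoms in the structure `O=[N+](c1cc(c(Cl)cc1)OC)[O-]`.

7

The symbol for carbon appears 7 times in the SMILES. Lowercase c denotes aromatic carbon and counts toward C.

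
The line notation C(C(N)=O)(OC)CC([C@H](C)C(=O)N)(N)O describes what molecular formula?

C8H17N3O4

Heavy atoms from the SMILES: 8 C, 3 N, 4 O.
Implicit hydrogens by atom environment:
  3 × C: no H
  3 × N: 2 H each → 6
  3 × O: no H
  2 × C: 3 H each → 6
  2 × C: 1 H each → 2
  1 × C: 2 H
  1 × O: 1 H
  Total hydrogens = 17.
Molecular formula: C8H17N3O4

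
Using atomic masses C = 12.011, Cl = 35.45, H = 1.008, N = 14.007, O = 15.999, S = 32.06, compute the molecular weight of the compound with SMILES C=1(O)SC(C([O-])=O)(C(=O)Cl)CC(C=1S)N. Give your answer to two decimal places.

Molecular formula: C7H7ClNO4S2-.
M = 7×12.011 + 1×35.45 + 7×1.008 + 1×14.007 + 4×15.999 + 2×32.06 = 268.71 g/mol.

268.71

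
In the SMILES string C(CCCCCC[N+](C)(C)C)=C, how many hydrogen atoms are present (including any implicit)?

Hydrogens are implicit in SMILES; fill each atom to its normal valence:
  7 × C: 2 H each → 14
  3 × C: 3 H each → 9
  1 × C: 1 H
  1 × N (charge +1): no H
  Total hydrogens = 24.

24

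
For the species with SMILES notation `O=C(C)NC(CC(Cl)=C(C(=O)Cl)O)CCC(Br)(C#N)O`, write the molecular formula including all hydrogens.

Heavy atoms from the SMILES: 1 Br, 11 C, 2 Cl, 2 N, 4 O.
Implicit hydrogens by atom environment:
  6 × C: no H
  3 × C: 2 H each → 6
  2 × Cl: no H
  2 × O: 1 H each → 2
  2 × O: no H
  1 × Br: no H
  1 × C: 3 H
  1 × C: 1 H
  1 × N: 1 H
  1 × N: no H
  Total hydrogens = 13.
Molecular formula: C11H13BrCl2N2O4

C11H13BrCl2N2O4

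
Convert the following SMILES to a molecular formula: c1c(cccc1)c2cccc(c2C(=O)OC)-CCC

Heavy atoms from the SMILES: 17 C, 2 O.
Implicit hydrogens by atom environment:
  8 × C (aromatic): 1 H each → 8
  4 × C (aromatic): no H
  2 × C: 3 H each → 6
  2 × C: 2 H each → 4
  2 × O: no H
  1 × C: no H
  Total hydrogens = 18.
Molecular formula: C17H18O2

C17H18O2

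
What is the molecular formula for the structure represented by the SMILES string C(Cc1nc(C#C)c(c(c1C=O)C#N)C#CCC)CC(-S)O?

Heavy atoms from the SMILES: 17 C, 2 N, 2 O, 1 S.
Implicit hydrogens by atom environment:
  5 × C (aromatic): no H
  4 × C: 2 H each → 8
  4 × C: no H
  3 × C: 1 H each → 3
  1 × C: 3 H
  1 × N (aromatic): no H
  1 × N: no H
  1 × O: 1 H
  1 × O: no H
  1 × S: 1 H
  Total hydrogens = 16.
Molecular formula: C17H16N2O2S

C17H16N2O2S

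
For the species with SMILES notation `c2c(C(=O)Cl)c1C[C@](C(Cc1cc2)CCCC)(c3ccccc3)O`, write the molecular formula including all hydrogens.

Heavy atoms from the SMILES: 21 C, 1 Cl, 2 O.
Implicit hydrogens by atom environment:
  8 × C (aromatic): 1 H each → 8
  5 × C: 2 H each → 10
  4 × C (aromatic): no H
  2 × C: no H
  1 × C: 3 H
  1 × C: 1 H
  1 × Cl: no H
  1 × O: 1 H
  1 × O: no H
  Total hydrogens = 23.
Molecular formula: C21H23ClO2

C21H23ClO2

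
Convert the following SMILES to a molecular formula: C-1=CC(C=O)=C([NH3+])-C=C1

Heavy atoms from the SMILES: 7 C, 1 N, 1 O.
Implicit hydrogens by atom environment:
  4 × C (aromatic): 1 H each → 4
  2 × C (aromatic): no H
  1 × C: 1 H
  1 × N (charge +1): 3 H
  1 × O: no H
  Total hydrogens = 8.
Net charge +1.
Molecular formula: C7H8NO+

C7H8NO+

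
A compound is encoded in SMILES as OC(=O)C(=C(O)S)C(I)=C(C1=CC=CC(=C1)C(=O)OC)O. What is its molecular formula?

C13H11IO6S

Heavy atoms from the SMILES: 13 C, 1 I, 6 O, 1 S.
Implicit hydrogens by atom environment:
  6 × C: no H
  4 × C (aromatic): 1 H each → 4
  3 × O: 1 H each → 3
  3 × O: no H
  2 × C (aromatic): no H
  1 × C: 3 H
  1 × I: no H
  1 × S: 1 H
  Total hydrogens = 11.
Molecular formula: C13H11IO6S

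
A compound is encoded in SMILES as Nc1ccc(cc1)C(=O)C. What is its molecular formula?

Heavy atoms from the SMILES: 8 C, 1 N, 1 O.
Implicit hydrogens by atom environment:
  4 × C (aromatic): 1 H each → 4
  2 × C (aromatic): no H
  1 × C: 3 H
  1 × C: no H
  1 × N: 2 H
  1 × O: no H
  Total hydrogens = 9.
Molecular formula: C8H9NO

C8H9NO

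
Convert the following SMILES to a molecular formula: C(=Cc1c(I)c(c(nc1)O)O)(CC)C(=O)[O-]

Heavy atoms from the SMILES: 10 C, 1 I, 1 N, 4 O.
Implicit hydrogens by atom environment:
  4 × C (aromatic): no H
  2 × C: no H
  2 × O: 1 H each → 2
  1 × C: 3 H
  1 × C: 2 H
  1 × C (aromatic): 1 H
  1 × C: 1 H
  1 × I: no H
  1 × N (aromatic): no H
  1 × O: no H
  1 × O (charge -1): no H
  Total hydrogens = 9.
Net charge -1.
Molecular formula: C10H9INO4-

C10H9INO4-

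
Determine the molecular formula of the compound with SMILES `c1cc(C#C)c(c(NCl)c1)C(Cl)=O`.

Heavy atoms from the SMILES: 9 C, 2 Cl, 1 N, 1 O.
Implicit hydrogens by atom environment:
  3 × C (aromatic): 1 H each → 3
  3 × C (aromatic): no H
  2 × C: no H
  2 × Cl: no H
  1 × C: 1 H
  1 × N: 1 H
  1 × O: no H
  Total hydrogens = 5.
Molecular formula: C9H5Cl2NO

C9H5Cl2NO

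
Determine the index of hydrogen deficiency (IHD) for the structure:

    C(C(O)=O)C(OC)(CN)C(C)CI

1

Molecular formula from the SMILES: C8H16INO3.
DoU = (2C + 2 + N − H − X)/2 = (2·8 + 2 + 1 − 16 − 1)/2 = 2/2 = 1.
(Structurally: 0 ring(s) + 1 π bond(s) = 1.)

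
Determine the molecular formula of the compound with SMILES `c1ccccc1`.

C6H6

Heavy atoms from the SMILES: 6 C.
Implicit hydrogens by atom environment:
  6 × C (aromatic): 1 H each → 6
  Total hydrogens = 6.
Molecular formula: C6H6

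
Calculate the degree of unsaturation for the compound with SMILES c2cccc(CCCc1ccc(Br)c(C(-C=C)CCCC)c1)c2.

9

Molecular formula from the SMILES: C22H27Br.
DoU = (2C + 2 + N − H − X)/2 = (2·22 + 2 + 0 − 27 − 1)/2 = 18/2 = 9.
(Structurally: 2 ring(s) + 7 π bond(s) = 9.)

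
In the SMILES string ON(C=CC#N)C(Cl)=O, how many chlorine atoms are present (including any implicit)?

The symbol for chlorine appears 1 time in the SMILES.

1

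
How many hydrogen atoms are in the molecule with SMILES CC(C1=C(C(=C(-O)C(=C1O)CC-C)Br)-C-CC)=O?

19

Hydrogens are implicit in SMILES; fill each atom to its normal valence:
  6 × C (aromatic): no H
  4 × C: 2 H each → 8
  3 × C: 3 H each → 9
  2 × O: 1 H each → 2
  1 × Br: no H
  1 × C: no H
  1 × O: no H
  Total hydrogens = 19.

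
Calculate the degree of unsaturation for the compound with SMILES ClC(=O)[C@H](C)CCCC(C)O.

1

Molecular formula from the SMILES: C8H15ClO2.
DoU = (2C + 2 + N − H − X)/2 = (2·8 + 2 + 0 − 15 − 1)/2 = 2/2 = 1.
(Structurally: 0 ring(s) + 1 π bond(s) = 1.)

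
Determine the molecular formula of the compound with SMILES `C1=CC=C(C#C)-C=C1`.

C8H6

Heavy atoms from the SMILES: 8 C.
Implicit hydrogens by atom environment:
  5 × C (aromatic): 1 H each → 5
  1 × C: 1 H
  1 × C (aromatic): no H
  1 × C: no H
  Total hydrogens = 6.
Molecular formula: C8H6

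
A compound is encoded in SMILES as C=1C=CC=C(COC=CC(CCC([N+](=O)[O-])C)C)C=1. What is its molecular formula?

Heavy atoms from the SMILES: 15 C, 1 N, 3 O.
Implicit hydrogens by atom environment:
  5 × C (aromatic): 1 H each → 5
  4 × C: 1 H each → 4
  3 × C: 2 H each → 6
  2 × C: 3 H each → 6
  2 × O: no H
  1 × C (aromatic): no H
  1 × N (charge +1): no H
  1 × O (charge -1): no H
  Total hydrogens = 21.
Molecular formula: C15H21NO3

C15H21NO3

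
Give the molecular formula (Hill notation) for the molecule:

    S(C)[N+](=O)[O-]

Heavy atoms from the SMILES: 1 C, 1 N, 2 O, 1 S.
Implicit hydrogens by atom environment:
  1 × C: 3 H
  1 × N (charge +1): no H
  1 × O: no H
  1 × O (charge -1): no H
  1 × S: no H
  Total hydrogens = 3.
Molecular formula: CH3NO2S

CH3NO2S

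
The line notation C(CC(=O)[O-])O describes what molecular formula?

Heavy atoms from the SMILES: 3 C, 3 O.
Implicit hydrogens by atom environment:
  2 × C: 2 H each → 4
  1 × C: no H
  1 × O: 1 H
  1 × O: no H
  1 × O (charge -1): no H
  Total hydrogens = 5.
Net charge -1.
Molecular formula: C3H5O3-

C3H5O3-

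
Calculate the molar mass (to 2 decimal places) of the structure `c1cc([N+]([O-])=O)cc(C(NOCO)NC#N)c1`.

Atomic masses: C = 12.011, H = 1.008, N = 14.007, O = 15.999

238.20

Molecular formula: C9H10N4O4.
M = 9×12.011 + 10×1.008 + 4×14.007 + 4×15.999 = 238.20 g/mol.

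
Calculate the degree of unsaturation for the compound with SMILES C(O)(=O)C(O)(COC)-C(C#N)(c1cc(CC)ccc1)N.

7

Molecular formula from the SMILES: C14H18N2O4.
DoU = (2C + 2 + N − H − X)/2 = (2·14 + 2 + 2 − 18 − 0)/2 = 14/2 = 7.
(Structurally: 1 ring(s) + 6 π bond(s) = 7.)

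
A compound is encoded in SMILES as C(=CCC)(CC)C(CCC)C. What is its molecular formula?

Heavy atoms from the SMILES: 11 C.
Implicit hydrogens by atom environment:
  4 × C: 3 H each → 12
  4 × C: 2 H each → 8
  2 × C: 1 H each → 2
  1 × C: no H
  Total hydrogens = 22.
Molecular formula: C11H22

C11H22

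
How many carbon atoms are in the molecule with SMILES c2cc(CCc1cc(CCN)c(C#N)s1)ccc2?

15

The symbol for carbon appears 15 times in the SMILES. Lowercase c denotes aromatic carbon and counts toward C.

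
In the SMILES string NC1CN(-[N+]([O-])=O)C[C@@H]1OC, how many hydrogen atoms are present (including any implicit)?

Hydrogens are implicit in SMILES; fill each atom to its normal valence:
  2 × C: 2 H each → 4
  2 × C: 1 H each → 2
  2 × O: no H
  1 × C: 3 H
  1 × N: 2 H
  1 × N: no H
  1 × N (charge +1): no H
  1 × O (charge -1): no H
  Total hydrogens = 11.

11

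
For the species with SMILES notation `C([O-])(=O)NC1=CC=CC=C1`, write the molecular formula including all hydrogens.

C7H6NO2-

Heavy atoms from the SMILES: 7 C, 1 N, 2 O.
Implicit hydrogens by atom environment:
  5 × C (aromatic): 1 H each → 5
  1 × C (aromatic): no H
  1 × C: no H
  1 × N: 1 H
  1 × O: no H
  1 × O (charge -1): no H
  Total hydrogens = 6.
Net charge -1.
Molecular formula: C7H6NO2-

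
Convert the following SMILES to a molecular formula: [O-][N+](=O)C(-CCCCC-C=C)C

Heavy atoms from the SMILES: 9 C, 1 N, 2 O.
Implicit hydrogens by atom environment:
  6 × C: 2 H each → 12
  2 × C: 1 H each → 2
  1 × C: 3 H
  1 × N (charge +1): no H
  1 × O: no H
  1 × O (charge -1): no H
  Total hydrogens = 17.
Molecular formula: C9H17NO2

C9H17NO2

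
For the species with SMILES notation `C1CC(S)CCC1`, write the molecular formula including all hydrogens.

C6H12S

Heavy atoms from the SMILES: 6 C, 1 S.
Implicit hydrogens by atom environment:
  5 × C: 2 H each → 10
  1 × C: 1 H
  1 × S: 1 H
  Total hydrogens = 12.
Molecular formula: C6H12S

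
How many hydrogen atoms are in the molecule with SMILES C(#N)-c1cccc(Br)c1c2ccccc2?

8

Hydrogens are implicit in SMILES; fill each atom to its normal valence:
  8 × C (aromatic): 1 H each → 8
  4 × C (aromatic): no H
  1 × Br: no H
  1 × C: no H
  1 × N: no H
  Total hydrogens = 8.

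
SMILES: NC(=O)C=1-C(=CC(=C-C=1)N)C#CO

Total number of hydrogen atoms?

Hydrogens are implicit in SMILES; fill each atom to its normal valence:
  3 × C (aromatic): 1 H each → 3
  3 × C (aromatic): no H
  3 × C: no H
  2 × N: 2 H each → 4
  1 × O: 1 H
  1 × O: no H
  Total hydrogens = 8.

8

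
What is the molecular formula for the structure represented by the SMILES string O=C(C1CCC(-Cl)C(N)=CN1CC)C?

Heavy atoms from the SMILES: 10 C, 1 Cl, 2 N, 1 O.
Implicit hydrogens by atom environment:
  3 × C: 2 H each → 6
  3 × C: 1 H each → 3
  2 × C: 3 H each → 6
  2 × C: no H
  1 × Cl: no H
  1 × N: 2 H
  1 × N: no H
  1 × O: no H
  Total hydrogens = 17.
Molecular formula: C10H17ClN2O

C10H17ClN2O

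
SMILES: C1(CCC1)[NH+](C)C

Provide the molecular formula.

C6H14N+

Heavy atoms from the SMILES: 6 C, 1 N.
Implicit hydrogens by atom environment:
  3 × C: 2 H each → 6
  2 × C: 3 H each → 6
  1 × C: 1 H
  1 × N (charge +1): 1 H
  Total hydrogens = 14.
Net charge +1.
Molecular formula: C6H14N+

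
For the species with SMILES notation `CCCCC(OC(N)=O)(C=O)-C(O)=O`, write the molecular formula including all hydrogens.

Heavy atoms from the SMILES: 8 C, 1 N, 5 O.
Implicit hydrogens by atom environment:
  4 × O: no H
  3 × C: 2 H each → 6
  3 × C: no H
  1 × C: 3 H
  1 × C: 1 H
  1 × N: 2 H
  1 × O: 1 H
  Total hydrogens = 13.
Molecular formula: C8H13NO5

C8H13NO5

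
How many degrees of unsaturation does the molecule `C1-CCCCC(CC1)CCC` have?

Molecular formula from the SMILES: C11H22.
DoU = (2C + 2 + N − H − X)/2 = (2·11 + 2 + 0 − 22 − 0)/2 = 2/2 = 1.
(Structurally: 1 ring(s) + 0 π bond(s) = 1.)

1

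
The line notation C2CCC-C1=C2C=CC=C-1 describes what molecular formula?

C10H12

Heavy atoms from the SMILES: 10 C.
Implicit hydrogens by atom environment:
  4 × C: 2 H each → 8
  4 × C (aromatic): 1 H each → 4
  2 × C (aromatic): no H
  Total hydrogens = 12.
Molecular formula: C10H12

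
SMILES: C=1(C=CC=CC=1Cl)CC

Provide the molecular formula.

Heavy atoms from the SMILES: 8 C, 1 Cl.
Implicit hydrogens by atom environment:
  4 × C (aromatic): 1 H each → 4
  2 × C (aromatic): no H
  1 × C: 3 H
  1 × C: 2 H
  1 × Cl: no H
  Total hydrogens = 9.
Molecular formula: C8H9Cl

C8H9Cl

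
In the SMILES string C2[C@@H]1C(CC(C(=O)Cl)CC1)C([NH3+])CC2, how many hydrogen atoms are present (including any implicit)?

Hydrogens are implicit in SMILES; fill each atom to its normal valence:
  6 × C: 2 H each → 12
  4 × C: 1 H each → 4
  1 × C: no H
  1 × Cl: no H
  1 × N (charge +1): 3 H
  1 × O: no H
  Total hydrogens = 19.

19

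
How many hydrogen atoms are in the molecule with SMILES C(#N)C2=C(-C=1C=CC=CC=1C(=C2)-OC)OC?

Hydrogens are implicit in SMILES; fill each atom to its normal valence:
  5 × C (aromatic): 1 H each → 5
  5 × C (aromatic): no H
  2 × C: 3 H each → 6
  2 × O: no H
  1 × C: no H
  1 × N: no H
  Total hydrogens = 11.

11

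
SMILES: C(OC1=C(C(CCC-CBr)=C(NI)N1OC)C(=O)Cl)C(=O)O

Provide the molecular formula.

C12H15BrClIN2O5

Heavy atoms from the SMILES: 1 Br, 12 C, 1 Cl, 1 I, 2 N, 5 O.
Implicit hydrogens by atom environment:
  5 × C: 2 H each → 10
  4 × C (aromatic): no H
  4 × O: no H
  2 × C: no H
  1 × Br: no H
  1 × C: 3 H
  1 × Cl: no H
  1 × I: no H
  1 × N: 1 H
  1 × N (aromatic): no H
  1 × O: 1 H
  Total hydrogens = 15.
Molecular formula: C12H15BrClIN2O5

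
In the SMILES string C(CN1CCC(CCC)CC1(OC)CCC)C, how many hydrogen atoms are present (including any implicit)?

31

Hydrogens are implicit in SMILES; fill each atom to its normal valence:
  9 × C: 2 H each → 18
  4 × C: 3 H each → 12
  1 × C: 1 H
  1 × C: no H
  1 × N: no H
  1 × O: no H
  Total hydrogens = 31.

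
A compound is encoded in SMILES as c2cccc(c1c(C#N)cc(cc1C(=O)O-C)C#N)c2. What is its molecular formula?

C16H10N2O2

Heavy atoms from the SMILES: 16 C, 2 N, 2 O.
Implicit hydrogens by atom environment:
  7 × C (aromatic): 1 H each → 7
  5 × C (aromatic): no H
  3 × C: no H
  2 × N: no H
  2 × O: no H
  1 × C: 3 H
  Total hydrogens = 10.
Molecular formula: C16H10N2O2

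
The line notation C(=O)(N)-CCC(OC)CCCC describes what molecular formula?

C9H19NO2

Heavy atoms from the SMILES: 9 C, 1 N, 2 O.
Implicit hydrogens by atom environment:
  5 × C: 2 H each → 10
  2 × C: 3 H each → 6
  2 × O: no H
  1 × C: 1 H
  1 × C: no H
  1 × N: 2 H
  Total hydrogens = 19.
Molecular formula: C9H19NO2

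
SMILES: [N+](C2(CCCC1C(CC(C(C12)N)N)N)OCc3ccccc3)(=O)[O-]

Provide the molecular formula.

Heavy atoms from the SMILES: 17 C, 4 N, 3 O.
Implicit hydrogens by atom environment:
  5 × C: 2 H each → 10
  5 × C: 1 H each → 5
  5 × C (aromatic): 1 H each → 5
  3 × N: 2 H each → 6
  2 × O: no H
  1 × C: no H
  1 × C (aromatic): no H
  1 × N (charge +1): no H
  1 × O (charge -1): no H
  Total hydrogens = 26.
Molecular formula: C17H26N4O3

C17H26N4O3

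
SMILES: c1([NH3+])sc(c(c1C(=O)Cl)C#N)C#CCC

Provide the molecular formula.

Heavy atoms from the SMILES: 10 C, 1 Cl, 2 N, 1 O, 1 S.
Implicit hydrogens by atom environment:
  4 × C (aromatic): no H
  4 × C: no H
  1 × C: 3 H
  1 × C: 2 H
  1 × Cl: no H
  1 × N (charge +1): 3 H
  1 × N: no H
  1 × O: no H
  1 × S (aromatic): no H
  Total hydrogens = 8.
Net charge +1.
Molecular formula: C10H8ClN2OS+

C10H8ClN2OS+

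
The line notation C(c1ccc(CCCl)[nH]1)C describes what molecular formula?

Heavy atoms from the SMILES: 8 C, 1 Cl, 1 N.
Implicit hydrogens by atom environment:
  3 × C: 2 H each → 6
  2 × C (aromatic): 1 H each → 2
  2 × C (aromatic): no H
  1 × C: 3 H
  1 × Cl: no H
  1 × N (aromatic): 1 H
  Total hydrogens = 12.
Molecular formula: C8H12ClN

C8H12ClN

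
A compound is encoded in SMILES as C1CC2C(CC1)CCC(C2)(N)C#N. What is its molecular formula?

C11H18N2

Heavy atoms from the SMILES: 11 C, 2 N.
Implicit hydrogens by atom environment:
  7 × C: 2 H each → 14
  2 × C: 1 H each → 2
  2 × C: no H
  1 × N: 2 H
  1 × N: no H
  Total hydrogens = 18.
Molecular formula: C11H18N2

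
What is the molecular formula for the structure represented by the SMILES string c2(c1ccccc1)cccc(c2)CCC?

C15H16

Heavy atoms from the SMILES: 15 C.
Implicit hydrogens by atom environment:
  9 × C (aromatic): 1 H each → 9
  3 × C (aromatic): no H
  2 × C: 2 H each → 4
  1 × C: 3 H
  Total hydrogens = 16.
Molecular formula: C15H16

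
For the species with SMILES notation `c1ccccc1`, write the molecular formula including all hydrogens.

C6H6

Heavy atoms from the SMILES: 6 C.
Implicit hydrogens by atom environment:
  6 × C (aromatic): 1 H each → 6
  Total hydrogens = 6.
Molecular formula: C6H6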